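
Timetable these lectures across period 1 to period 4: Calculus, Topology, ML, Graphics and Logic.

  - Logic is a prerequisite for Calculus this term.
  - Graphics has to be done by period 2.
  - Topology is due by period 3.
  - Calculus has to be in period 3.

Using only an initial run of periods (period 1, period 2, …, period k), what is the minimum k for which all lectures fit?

The precedence chain requires at least 2 distinct periods.
Calculus can't be placed before period 3, so the schedule must run through at least period 3.
3 works (last occupied period: period 3): for example Graphics in period 1; Calculus in period 3; Topology in period 1; Logic in period 1; ML in period 1.

3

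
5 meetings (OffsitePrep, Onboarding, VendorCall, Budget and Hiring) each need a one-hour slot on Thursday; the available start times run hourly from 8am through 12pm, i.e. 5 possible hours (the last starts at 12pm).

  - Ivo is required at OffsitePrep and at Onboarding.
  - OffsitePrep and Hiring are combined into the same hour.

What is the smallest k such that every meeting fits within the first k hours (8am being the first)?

2 hours

Could 1 hour be enough, i.e. nothing placed later than 8am? No: Onboarding can't share with OffsitePrep (8am) → nothing is left.
So 1 hour is not enough.
2 works (last occupied hour: 9am): for example Budget -> 8am; Hiring -> 8am; Onboarding -> 9am; OffsitePrep -> 8am; VendorCall -> 8am.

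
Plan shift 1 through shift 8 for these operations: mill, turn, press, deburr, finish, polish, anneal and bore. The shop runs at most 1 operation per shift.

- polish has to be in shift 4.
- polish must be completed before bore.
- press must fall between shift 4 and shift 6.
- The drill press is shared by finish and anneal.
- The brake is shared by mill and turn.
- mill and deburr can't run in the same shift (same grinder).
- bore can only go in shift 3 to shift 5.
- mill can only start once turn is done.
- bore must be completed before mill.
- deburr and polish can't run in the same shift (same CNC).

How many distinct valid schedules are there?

Splitting on mill: it can be shift 7 (18), shift 8 (24). Listing each branch's schedules as (turn, press, deburr, finish, polish, anneal, bore) by shift number:
mill=shift 7: (1,6,2,3,4,8,5) (1,6,2,8,4,3,5) (1,6,3,2,4,8,5) (1,6,3,8,4,2,5) (1,6,8,2,4,3,5) (1,6,8,3,4,2,5) (2,6,1,3,4,8,5) (2,6,1,8,4,3,5) (2,6,3,1,4,8,5) (2,6,3,8,4,1,5) (2,6,8,1,4,3,5) (2,6,8,3,4,1,5) (3,6,1,2,4,8,5) (3,6,1,8,4,2,5) (3,6,2,1,4,8,5) (3,6,2,8,4,1,5) (3,6,8,1,4,2,5) (3,6,8,2,4,1,5) — 18.
mill=shift 8: (1,6,2,3,4,7,5) (1,6,2,7,4,3,5) (1,6,3,2,4,7,5) (1,6,3,7,4,2,5) (1,6,7,2,4,3,5) (1,6,7,3,4,2,5) (2,6,1,3,4,7,5) (2,6,1,7,4,3,5) (2,6,3,1,4,7,5) (2,6,3,7,4,1,5) (2,6,7,1,4,3,5) (2,6,7,3,4,1,5) (3,6,1,2,4,7,5) (3,6,1,7,4,2,5) (3,6,2,1,4,7,5) (3,6,2,7,4,1,5) (3,6,7,1,4,2,5) (3,6,7,2,4,1,5) (7,6,1,2,4,3,5) (7,6,1,3,4,2,5) (7,6,2,1,4,3,5) (7,6,2,3,4,1,5) (7,6,3,1,4,2,5) (7,6,3,2,4,1,5) — 24.
Summing: 18 + 24 = 42.

42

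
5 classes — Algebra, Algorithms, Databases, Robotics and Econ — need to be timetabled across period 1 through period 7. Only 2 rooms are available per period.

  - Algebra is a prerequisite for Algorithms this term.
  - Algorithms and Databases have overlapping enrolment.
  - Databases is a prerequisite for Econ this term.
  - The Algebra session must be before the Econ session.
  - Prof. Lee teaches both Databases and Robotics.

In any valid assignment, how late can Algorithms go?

Precedence pushes Algorithms to at least period 2.
Algorithms at period 7 is achievable: Databases=period 1; Econ=period 2; Robotics=period 2; Algebra=period 1; Algorithms=period 7.

period 7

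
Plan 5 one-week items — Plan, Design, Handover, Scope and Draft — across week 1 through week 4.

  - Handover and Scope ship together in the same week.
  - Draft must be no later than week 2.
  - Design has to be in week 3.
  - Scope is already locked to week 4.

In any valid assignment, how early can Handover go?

Handover must be in the same week as Scope, which can't be before week 4, so Handover is at least week 4.
Handover at week 4 is achievable: Handover=week 4, Scope=week 4, Plan=week 1, Draft=week 1, Design=week 3.

week 4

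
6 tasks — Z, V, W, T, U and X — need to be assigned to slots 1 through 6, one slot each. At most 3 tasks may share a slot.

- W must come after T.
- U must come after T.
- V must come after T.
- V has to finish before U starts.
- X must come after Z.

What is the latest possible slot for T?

Downstream work caps T at 4.
T at 4 is achievable: U -> 6; T -> 4; Z -> 1; V -> 5; X -> 2; W -> 5.

4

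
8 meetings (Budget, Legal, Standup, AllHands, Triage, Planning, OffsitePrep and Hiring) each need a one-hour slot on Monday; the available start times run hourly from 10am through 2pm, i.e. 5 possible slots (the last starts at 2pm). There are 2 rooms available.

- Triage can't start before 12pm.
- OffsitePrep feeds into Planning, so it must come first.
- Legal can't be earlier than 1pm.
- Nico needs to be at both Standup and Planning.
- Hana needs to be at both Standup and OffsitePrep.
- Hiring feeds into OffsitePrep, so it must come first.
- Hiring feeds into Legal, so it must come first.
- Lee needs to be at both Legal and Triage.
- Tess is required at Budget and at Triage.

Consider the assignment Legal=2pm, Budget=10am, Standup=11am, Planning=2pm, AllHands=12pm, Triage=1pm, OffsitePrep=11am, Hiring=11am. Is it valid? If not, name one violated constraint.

No. Hana needs to be at both Standup and OffsitePrep is not satisfied.

Lee needs to be at both Legal and Triage — holds.
Triage can't start before 12pm — holds.
OffsitePrep feeds into Planning, so it must come first — holds.
Hana needs to be at both Standup and OffsitePrep — violated.
Nico needs to be at both Standup and Planning — holds.
Legal can't be earlier than 1pm — holds.
Hiring feeds into OffsitePrep, so it must come first — violated.
Tess is required at Budget and at Triage — holds.
Hiring feeds into Legal, so it must come first — holds.
There are 2 rooms available — violated.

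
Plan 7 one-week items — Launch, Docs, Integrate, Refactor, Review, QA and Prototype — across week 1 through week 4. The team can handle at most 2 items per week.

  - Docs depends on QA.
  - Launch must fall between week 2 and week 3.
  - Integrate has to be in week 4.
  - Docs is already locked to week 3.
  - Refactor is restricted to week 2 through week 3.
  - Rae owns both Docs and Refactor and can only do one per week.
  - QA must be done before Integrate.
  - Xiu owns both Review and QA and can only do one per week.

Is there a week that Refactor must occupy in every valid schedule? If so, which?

week 2

Refactor's window is week 2–week 3.
Docs is fixed at week 3, and Refactor can't share a week with Docs.
So Refactor must be week 2.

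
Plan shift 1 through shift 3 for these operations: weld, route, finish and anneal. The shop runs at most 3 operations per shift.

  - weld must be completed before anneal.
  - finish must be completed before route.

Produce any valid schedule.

finish -> shift 1; anneal -> shift 2; route -> shift 2; weld -> shift 1

Checking: weld(shift 1) before anneal(shift 2); finish(shift 1) before route(shift 2); max 2 per shift (cap 3).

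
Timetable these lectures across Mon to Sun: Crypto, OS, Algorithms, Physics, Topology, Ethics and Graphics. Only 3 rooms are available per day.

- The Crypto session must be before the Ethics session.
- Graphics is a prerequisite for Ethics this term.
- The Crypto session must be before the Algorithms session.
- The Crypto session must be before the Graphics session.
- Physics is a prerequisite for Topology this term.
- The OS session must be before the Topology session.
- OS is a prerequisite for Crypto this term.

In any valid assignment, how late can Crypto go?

Fri

Precedence pushes Crypto to at least Tue; downstream work caps Crypto at Fri.
Crypto at Fri is achievable: Ethics -> Sun; OS -> Mon; Crypto -> Fri; Graphics -> Sat; Topology -> Tue; Algorithms -> Sat; Physics -> Mon.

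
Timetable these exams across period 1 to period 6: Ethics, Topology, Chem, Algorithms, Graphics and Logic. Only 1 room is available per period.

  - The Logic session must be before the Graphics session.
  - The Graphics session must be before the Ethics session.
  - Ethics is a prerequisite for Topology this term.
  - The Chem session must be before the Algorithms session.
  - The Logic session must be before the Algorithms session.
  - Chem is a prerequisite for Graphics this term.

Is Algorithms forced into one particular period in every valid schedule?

Algorithms can be period 3 (e.g. Algorithms=period 3; Topology=period 6; Chem=period 1; Ethics=period 5; Graphics=period 4; Logic=period 2) or period 4 (e.g. Graphics=period 3, Chem=period 1, Logic=period 2, Topology=period 6, Algorithms=period 4, Ethics=period 5).

No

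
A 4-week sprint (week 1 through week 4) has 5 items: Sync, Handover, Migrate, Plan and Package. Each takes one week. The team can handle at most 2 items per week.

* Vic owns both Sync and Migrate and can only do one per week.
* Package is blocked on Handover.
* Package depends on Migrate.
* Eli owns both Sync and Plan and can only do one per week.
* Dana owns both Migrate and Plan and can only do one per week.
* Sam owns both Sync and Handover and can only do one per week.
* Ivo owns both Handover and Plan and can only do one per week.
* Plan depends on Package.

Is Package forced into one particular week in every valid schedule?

Package can be week 2 (e.g. Sync=week 2; Handover=week 1; Migrate=week 1; Package=week 2; Plan=week 3) or week 3 (e.g. Plan in week 4; Handover in week 1; Package in week 3; Sync in week 2; Migrate in week 1).

No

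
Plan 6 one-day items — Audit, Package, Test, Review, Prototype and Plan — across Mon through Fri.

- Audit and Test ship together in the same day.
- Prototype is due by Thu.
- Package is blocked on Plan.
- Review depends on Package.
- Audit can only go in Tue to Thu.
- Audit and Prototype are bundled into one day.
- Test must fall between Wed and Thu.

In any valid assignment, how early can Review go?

Precedence pushes Review to at least Wed.
Review at Wed is achievable: Test in Wed; Package in Tue; Audit in Wed; Review in Wed; Prototype in Wed; Plan in Mon.

Wed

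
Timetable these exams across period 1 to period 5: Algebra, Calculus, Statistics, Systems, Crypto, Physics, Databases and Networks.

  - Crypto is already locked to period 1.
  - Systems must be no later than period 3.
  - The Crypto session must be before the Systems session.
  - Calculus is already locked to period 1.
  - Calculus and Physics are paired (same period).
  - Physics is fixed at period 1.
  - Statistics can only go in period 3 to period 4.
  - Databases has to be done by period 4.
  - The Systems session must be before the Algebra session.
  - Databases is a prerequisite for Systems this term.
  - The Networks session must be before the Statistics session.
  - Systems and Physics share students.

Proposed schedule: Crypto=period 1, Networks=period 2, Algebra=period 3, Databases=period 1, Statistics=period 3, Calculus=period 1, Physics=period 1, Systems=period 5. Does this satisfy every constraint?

Statistics can only go in period 3 to period 4 — holds.
The Networks session must be before the Statistics session — holds.
Crypto is already locked to period 1 — holds.
Systems and Physics share students — holds.
Databases has to be done by period 4 — holds.
Databases is a prerequisite for Systems this term — holds.
Physics is fixed at period 1 — holds.
The Systems session must be before the Algebra session — violated.
Calculus and Physics are paired (same period) — holds.
Calculus is already locked to period 1 — holds.
Systems must be no later than period 3 — violated.
The Crypto session must be before the Systems session — holds.

No — it violates: The Systems session must be before the Algebra session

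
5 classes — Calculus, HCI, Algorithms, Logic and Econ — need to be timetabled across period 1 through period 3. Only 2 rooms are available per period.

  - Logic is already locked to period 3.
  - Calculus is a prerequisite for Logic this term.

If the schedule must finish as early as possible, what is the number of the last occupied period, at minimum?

period 3

The precedence chain requires at least 2 distinct periods.
With at most 2 per period and 5 classes, at least 3 periods are needed.
Logic can't be placed before period 3, so the schedule must run through at least period 3.
3 works (last occupied period: period 3): for example Econ=period 2, HCI=period 1, Algorithms=period 2, Calculus=period 1, Logic=period 3.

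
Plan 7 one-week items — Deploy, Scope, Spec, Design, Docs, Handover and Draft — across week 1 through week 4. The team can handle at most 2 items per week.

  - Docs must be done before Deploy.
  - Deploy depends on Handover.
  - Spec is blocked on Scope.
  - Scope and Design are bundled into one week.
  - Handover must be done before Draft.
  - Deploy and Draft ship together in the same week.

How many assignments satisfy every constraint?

12

Splitting on Deploy: it can be week 2 (1), week 3 (2), week 4 (9). Listing each branch's schedules as (Scope, Spec, Design, Docs, Handover, Draft) by week number:
Deploy=week 2: (3,4,3,1,1,2) — 1.
Deploy=week 3: (1,4,1,2,2,3) (2,4,2,1,1,3) — 2.
Deploy=week 4: (1,2,1,2,3,4) (1,2,1,3,2,4) (1,2,1,3,3,4) (1,3,1,2,2,4) (1,3,1,2,3,4) (1,3,1,3,2,4) (2,3,2,1,1,4) (2,3,2,1,3,4) (2,3,2,3,1,4) — 9.
Summing: 1 + 2 + 9 = 12.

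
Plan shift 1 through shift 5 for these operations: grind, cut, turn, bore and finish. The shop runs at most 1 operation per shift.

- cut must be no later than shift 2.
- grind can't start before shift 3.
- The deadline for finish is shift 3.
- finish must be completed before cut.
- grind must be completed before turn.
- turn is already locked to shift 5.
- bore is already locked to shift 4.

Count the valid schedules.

Enumerating: turn=shift 5, finish=shift 1, bore=shift 4, cut=shift 2, grind=shift 3.

1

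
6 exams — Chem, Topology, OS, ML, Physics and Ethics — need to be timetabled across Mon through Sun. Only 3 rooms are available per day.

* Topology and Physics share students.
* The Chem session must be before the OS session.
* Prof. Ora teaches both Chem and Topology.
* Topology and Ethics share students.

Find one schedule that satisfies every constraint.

Topology in Tue, OS in Tue, Chem in Mon, ML in Mon, Ethics in Wed, Physics in Mon

Checking: Chem(Mon) before OS(Tue); Topology(Tue) != Physics(Mon); Topology(Tue) != Ethics(Wed); Chem(Mon) != Topology(Tue); max 3 per day (cap 3).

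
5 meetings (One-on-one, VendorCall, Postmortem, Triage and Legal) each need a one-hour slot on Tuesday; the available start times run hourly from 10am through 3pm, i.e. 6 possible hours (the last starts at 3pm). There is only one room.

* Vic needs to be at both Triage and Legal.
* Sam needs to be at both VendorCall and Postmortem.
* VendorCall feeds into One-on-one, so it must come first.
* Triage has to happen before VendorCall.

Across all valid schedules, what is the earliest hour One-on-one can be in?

12pm

Precedence pushes One-on-one to at least 12pm.
One-on-one at 12pm is achievable: VendorCall=11am, One-on-one=12pm, Postmortem=1pm, Triage=10am, Legal=2pm.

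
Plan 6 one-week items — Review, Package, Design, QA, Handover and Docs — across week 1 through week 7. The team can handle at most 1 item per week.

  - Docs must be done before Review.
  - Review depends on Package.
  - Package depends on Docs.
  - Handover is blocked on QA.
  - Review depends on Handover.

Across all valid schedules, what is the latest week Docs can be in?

Downstream work caps Docs at week 5.
Docs at week 5 is achievable: Handover in week 2, Docs in week 5, Package in week 6, Design in week 3, QA in week 1, Review in week 7.

week 5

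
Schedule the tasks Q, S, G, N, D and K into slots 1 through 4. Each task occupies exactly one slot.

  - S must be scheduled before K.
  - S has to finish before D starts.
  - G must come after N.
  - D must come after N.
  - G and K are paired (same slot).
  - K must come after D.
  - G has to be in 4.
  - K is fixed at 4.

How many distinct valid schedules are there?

20

Splitting on Q: it can be 1 (5), 2 (5), 3 (5), 4 (5). Listing each branch's schedules as (S, G, N, D, K):
Q=1: (1,4,1,2,4) (1,4,1,3,4) (1,4,2,3,4) (2,4,1,3,4) (2,4,2,3,4) — 5.
Q=2: (1,4,1,2,4) (1,4,1,3,4) (1,4,2,3,4) (2,4,1,3,4) (2,4,2,3,4) — 5.
Q=3: (1,4,1,2,4) (1,4,1,3,4) (1,4,2,3,4) (2,4,1,3,4) (2,4,2,3,4) — 5.
Q=4: (1,4,1,2,4) (1,4,1,3,4) (1,4,2,3,4) (2,4,1,3,4) (2,4,2,3,4) — 5.
Summing: 5 + 5 + 5 + 5 = 20.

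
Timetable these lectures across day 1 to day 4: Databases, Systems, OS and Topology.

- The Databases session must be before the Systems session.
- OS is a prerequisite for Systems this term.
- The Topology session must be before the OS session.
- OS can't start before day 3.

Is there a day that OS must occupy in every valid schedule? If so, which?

OS is available from day 3; downstream work caps OS at day 3.
So OS is pinned to day 3.

day 3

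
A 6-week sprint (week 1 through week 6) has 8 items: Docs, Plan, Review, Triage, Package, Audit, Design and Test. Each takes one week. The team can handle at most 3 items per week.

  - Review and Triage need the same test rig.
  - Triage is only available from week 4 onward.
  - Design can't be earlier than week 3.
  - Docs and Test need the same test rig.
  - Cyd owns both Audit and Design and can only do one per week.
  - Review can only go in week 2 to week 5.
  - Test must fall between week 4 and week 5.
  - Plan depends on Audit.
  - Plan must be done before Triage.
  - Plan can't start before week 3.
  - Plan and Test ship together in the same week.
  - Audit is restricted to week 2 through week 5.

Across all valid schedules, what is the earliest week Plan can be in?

Plan is available from week 3; Plan must be in the same week as Test, which can't be before week 4, so Plan is at least week 4; downstream work caps Plan at week 5.
Plan at week 4 is achievable: Package in week 1; Triage in week 5; Review in week 2; Design in week 3; Audit in week 2; Docs in week 1; Plan in week 4; Test in week 4.

week 4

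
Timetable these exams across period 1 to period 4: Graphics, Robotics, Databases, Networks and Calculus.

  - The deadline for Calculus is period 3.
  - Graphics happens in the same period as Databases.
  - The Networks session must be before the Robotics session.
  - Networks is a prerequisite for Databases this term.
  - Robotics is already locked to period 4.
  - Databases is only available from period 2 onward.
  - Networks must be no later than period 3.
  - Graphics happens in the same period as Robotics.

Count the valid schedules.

9

Splitting on Networks: it can be period 1 (3), period 2 (3), period 3 (3). Listing each branch's schedules as (Graphics, Robotics, Databases, Calculus) by period number:
Networks=period 1: (4,4,4,1) (4,4,4,2) (4,4,4,3) — 3.
Networks=period 2: (4,4,4,1) (4,4,4,2) (4,4,4,3) — 3.
Networks=period 3: (4,4,4,1) (4,4,4,2) (4,4,4,3) — 3.
Summing: 3 + 3 + 3 = 9.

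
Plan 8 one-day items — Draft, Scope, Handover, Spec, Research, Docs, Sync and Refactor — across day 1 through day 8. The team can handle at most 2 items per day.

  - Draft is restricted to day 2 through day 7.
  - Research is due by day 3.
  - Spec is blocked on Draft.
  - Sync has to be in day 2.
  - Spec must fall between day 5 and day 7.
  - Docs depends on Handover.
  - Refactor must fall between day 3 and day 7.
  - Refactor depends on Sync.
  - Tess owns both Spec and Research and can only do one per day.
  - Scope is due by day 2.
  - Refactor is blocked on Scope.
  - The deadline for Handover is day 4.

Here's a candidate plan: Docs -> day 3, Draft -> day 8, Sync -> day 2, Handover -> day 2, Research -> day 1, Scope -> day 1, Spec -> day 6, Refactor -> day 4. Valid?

Research is due by day 3 — holds.
Refactor is blocked on Scope — holds.
Draft is restricted to day 2 through day 7 — violated.
Refactor must fall between day 3 and day 7 — holds.
Sync has to be in day 2 — holds.
The deadline for Handover is day 4 — holds.
Tess owns both Spec and Research and can only do one per day — holds.
Scope is due by day 2 — holds.
Spec is blocked on Draft — violated.
Spec must fall between day 5 and day 7 — holds.
The team can handle at most 2 items per day — holds.
Docs depends on Handover — holds.
Refactor depends on Sync — holds.

Invalid. Draft is restricted to day 2 through day 7.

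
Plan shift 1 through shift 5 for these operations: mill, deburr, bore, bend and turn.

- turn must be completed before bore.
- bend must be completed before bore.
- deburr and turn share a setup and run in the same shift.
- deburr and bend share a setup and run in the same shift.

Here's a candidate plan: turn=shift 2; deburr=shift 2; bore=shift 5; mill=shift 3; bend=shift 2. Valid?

turn must be completed before bore — holds.
deburr and bend share a setup and run in the same shift — holds.
deburr and turn share a setup and run in the same shift — holds.
bend must be completed before bore — holds.

Yes, all constraints hold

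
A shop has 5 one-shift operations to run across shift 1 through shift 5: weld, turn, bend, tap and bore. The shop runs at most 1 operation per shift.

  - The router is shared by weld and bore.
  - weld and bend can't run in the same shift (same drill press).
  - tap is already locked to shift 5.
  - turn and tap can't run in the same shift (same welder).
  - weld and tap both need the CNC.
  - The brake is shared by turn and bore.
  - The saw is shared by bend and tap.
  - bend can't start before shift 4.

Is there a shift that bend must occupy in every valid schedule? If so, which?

shift 4

bend's window is shift 4–shift 5.
tap is fixed at shift 5, and bend can't share a shift with tap.
So bend must be shift 4.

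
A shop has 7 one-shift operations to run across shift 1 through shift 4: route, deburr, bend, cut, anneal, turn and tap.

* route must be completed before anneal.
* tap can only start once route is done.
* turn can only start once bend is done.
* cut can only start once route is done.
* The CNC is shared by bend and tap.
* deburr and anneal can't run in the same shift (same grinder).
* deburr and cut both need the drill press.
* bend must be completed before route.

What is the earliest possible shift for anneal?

shift 3

Precedence pushes anneal to at least shift 3.
anneal at shift 3 is achievable: bend in shift 1, turn in shift 2, cut in shift 3, anneal in shift 3, tap in shift 3, deburr in shift 1, route in shift 2.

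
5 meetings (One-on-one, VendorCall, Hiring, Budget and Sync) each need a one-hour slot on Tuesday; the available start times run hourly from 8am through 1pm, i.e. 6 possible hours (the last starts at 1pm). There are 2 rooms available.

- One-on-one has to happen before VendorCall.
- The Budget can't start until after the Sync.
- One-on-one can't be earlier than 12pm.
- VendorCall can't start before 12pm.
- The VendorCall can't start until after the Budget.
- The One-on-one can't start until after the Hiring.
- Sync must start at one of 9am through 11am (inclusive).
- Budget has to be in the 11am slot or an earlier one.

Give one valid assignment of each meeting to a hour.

Sync -> 9am; Hiring -> 8am; Budget -> 10am; One-on-one -> 12pm; VendorCall -> 1pm

Checking: Hiring(8am) before One-on-one(12pm); Sync(9am) before Budget(10am); One-on-one(12pm) before VendorCall(1pm); Budget(10am) before VendorCall(1pm); Budget=10am in [8am,11am]; One-on-one=12pm in [12pm,1pm]; Sync=9am in [9am,11am]; VendorCall=1pm in [12pm,1pm]; max 1 per hour (cap 2).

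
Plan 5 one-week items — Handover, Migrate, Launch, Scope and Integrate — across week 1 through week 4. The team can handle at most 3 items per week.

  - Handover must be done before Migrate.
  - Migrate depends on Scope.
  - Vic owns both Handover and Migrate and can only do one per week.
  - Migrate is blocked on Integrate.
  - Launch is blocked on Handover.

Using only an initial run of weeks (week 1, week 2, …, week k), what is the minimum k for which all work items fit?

2 weeks

The precedence chain requires at least 2 distinct weeks.
With at most 3 per week and 5 work items, at least 2 weeks are needed.
2 works (last occupied week: week 2): for example Scope -> week 1, Handover -> week 1, Integrate -> week 1, Migrate -> week 2, Launch -> week 2.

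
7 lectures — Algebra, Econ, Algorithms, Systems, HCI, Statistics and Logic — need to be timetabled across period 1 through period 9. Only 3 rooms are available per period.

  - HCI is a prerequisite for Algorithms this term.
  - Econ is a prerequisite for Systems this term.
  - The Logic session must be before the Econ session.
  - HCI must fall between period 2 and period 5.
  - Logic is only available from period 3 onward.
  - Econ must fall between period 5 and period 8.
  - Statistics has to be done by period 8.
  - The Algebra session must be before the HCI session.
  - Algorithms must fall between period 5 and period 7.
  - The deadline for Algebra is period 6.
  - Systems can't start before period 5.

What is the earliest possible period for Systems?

Systems is available from period 5; precedence pushes Systems to at least period 6.
Systems at period 6 is achievable: HCI -> period 2; Algebra -> period 1; Algorithms -> period 5; Econ -> period 5; Systems -> period 6; Logic -> period 3; Statistics -> period 1.

period 6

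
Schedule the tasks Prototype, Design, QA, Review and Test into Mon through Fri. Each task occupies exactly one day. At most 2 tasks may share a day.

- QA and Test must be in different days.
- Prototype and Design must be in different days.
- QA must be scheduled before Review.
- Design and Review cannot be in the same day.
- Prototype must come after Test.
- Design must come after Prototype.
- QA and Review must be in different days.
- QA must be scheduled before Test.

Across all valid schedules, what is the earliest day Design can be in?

Thu

Precedence pushes Design to at least Thu.
Design at Thu is achievable: Prototype -> Wed; Design -> Thu; QA -> Mon; Review -> Tue; Test -> Tue.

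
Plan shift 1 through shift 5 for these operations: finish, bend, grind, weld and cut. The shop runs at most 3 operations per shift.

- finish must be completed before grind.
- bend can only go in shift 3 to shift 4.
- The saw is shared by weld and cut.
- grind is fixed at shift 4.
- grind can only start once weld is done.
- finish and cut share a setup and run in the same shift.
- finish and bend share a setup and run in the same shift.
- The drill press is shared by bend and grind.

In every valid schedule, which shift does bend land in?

shift 3

bend's window is shift 3–shift 4.
grind is fixed at shift 4, and bend can't share a shift with grind.
So bend must be shift 3.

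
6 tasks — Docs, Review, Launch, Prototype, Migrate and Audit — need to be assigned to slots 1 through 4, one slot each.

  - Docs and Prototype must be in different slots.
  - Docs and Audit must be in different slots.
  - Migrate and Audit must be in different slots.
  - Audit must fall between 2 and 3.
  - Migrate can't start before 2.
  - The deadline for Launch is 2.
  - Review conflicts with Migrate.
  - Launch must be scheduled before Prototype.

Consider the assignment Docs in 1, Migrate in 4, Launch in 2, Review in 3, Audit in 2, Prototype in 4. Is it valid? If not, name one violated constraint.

Yes

Migrate and Audit must be in different slots — holds.
Launch must be scheduled before Prototype — holds.
Migrate can't start before 2 — holds.
Audit must fall between 2 and 3 — holds.
Docs and Audit must be in different slots — holds.
The deadline for Launch is 2 — holds.
Review conflicts with Migrate — holds.
Docs and Prototype must be in different slots — holds.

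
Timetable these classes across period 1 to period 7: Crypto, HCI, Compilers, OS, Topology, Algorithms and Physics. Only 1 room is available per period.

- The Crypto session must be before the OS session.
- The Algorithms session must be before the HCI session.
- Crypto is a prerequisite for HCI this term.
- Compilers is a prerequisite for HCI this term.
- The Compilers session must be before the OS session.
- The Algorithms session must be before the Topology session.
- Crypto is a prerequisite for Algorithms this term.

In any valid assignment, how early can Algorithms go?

period 2

Precedence pushes Algorithms to at least period 2; downstream work caps Algorithms at period 6.
Algorithms at period 2 is achievable: Topology -> period 6; Algorithms -> period 2; HCI -> period 4; Physics -> period 7; Crypto -> period 1; Compilers -> period 3; OS -> period 5.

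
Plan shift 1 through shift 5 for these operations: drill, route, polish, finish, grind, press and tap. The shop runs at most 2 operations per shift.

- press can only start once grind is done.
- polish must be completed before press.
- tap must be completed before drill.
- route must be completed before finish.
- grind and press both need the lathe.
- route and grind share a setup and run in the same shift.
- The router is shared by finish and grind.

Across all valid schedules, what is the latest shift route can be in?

Downstream work caps route at shift 4.
route at shift 4 is achievable: finish in shift 5, grind in shift 4, polish in shift 1, press in shift 5, route in shift 4, drill in shift 2, tap in shift 1.

shift 4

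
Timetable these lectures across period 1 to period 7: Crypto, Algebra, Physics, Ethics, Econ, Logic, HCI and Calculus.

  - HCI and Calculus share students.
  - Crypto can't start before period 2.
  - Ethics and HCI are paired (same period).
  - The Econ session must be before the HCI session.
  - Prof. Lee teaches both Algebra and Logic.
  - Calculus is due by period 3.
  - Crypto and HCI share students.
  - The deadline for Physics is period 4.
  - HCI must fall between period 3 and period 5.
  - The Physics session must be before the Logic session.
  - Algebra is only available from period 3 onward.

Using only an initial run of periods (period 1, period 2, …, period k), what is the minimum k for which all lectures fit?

3

The precedence chain requires at least 2 distinct periods.
Algebra can't be placed before period 3, so the schedule must run through at least period 3.
3 works (last occupied period: period 3): for example Ethics=period 3, Algebra=period 3, Econ=period 1, Logic=period 2, HCI=period 3, Calculus=period 1, Crypto=period 2, Physics=period 1.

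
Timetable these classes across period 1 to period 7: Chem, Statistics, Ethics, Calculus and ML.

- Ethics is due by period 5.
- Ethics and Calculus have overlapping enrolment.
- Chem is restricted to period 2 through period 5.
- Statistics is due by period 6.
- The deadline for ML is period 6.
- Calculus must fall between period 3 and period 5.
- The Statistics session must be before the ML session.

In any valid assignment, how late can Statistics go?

period 5

Statistics's own window allows nothing later than period 6; downstream work caps Statistics at period 5.
Statistics at period 5 is achievable: Statistics=period 5, ML=period 6, Calculus=period 3, Chem=period 2, Ethics=period 1.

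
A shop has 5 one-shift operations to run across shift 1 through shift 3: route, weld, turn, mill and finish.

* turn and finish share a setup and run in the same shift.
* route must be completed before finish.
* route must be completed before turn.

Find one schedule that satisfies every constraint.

weld -> shift 1; finish -> shift 2; turn -> shift 2; route -> shift 1; mill -> shift 1

Checking: route(shift 1) before turn(shift 2); route(shift 1) before finish(shift 2); turn = finish = shift 2.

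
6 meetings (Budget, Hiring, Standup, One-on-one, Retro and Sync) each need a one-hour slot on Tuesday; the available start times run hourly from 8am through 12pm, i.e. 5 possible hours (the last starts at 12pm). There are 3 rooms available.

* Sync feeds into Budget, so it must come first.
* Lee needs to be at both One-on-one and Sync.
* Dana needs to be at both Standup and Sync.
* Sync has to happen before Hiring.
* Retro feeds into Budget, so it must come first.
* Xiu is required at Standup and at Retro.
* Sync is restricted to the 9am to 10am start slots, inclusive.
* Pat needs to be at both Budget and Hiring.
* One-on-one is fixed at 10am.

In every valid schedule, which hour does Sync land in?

Sync's window is 9am–10am.
One-on-one is fixed at 10am, and Sync can't share a hour with One-on-one.
So Sync must be 9am.

9am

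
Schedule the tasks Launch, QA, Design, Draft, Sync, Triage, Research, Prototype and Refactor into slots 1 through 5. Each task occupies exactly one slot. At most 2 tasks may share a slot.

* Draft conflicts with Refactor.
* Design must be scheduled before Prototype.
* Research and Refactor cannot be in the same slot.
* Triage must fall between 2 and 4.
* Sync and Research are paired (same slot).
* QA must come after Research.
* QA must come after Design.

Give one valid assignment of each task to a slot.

Launch in 4; Triage in 2; QA in 3; Refactor in 5; Draft in 4; Sync in 1; Prototype in 3; Design in 2; Research in 1

Checking: Design(2) before QA(3); Research(1) before QA(3); Design(2) before Prototype(3); Draft(4) != Refactor(5); Research(1) != Refactor(5); Sync = Research = 1; Triage=2 in [2,4]; max 2 per slot (cap 2).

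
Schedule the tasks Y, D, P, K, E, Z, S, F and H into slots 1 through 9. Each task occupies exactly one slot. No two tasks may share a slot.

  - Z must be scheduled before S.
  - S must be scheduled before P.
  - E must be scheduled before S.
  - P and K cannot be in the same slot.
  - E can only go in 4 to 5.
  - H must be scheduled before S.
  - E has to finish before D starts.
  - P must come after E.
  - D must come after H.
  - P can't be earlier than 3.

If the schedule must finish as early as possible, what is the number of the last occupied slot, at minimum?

The precedence chain requires at least 3 distinct slots.
With at most 1 per slot and 9 tasks, at least 9 slots are needed.
Propagating the time windows through the other constraints, P can't land before 6, so the schedule must run through at least slot 6.
9 works (last occupied slot: 9): for example H=1; D=7; P=6; K=8; S=5; F=9; Y=3; Z=2; E=4.

9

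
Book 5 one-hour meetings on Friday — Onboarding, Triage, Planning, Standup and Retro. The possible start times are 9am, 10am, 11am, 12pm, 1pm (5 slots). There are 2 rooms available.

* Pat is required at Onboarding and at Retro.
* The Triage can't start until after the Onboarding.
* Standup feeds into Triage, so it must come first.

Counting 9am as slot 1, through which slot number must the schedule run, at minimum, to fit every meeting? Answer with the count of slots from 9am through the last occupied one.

3

The precedence chain requires at least 2 distinct slots.
With at most 2 per slot and 5 meetings, at least 3 slots are needed.
3 works (last occupied slot: 11am): for example Planning in 10am, Onboarding in 9am, Triage in 10am, Standup in 9am, Retro in 11am.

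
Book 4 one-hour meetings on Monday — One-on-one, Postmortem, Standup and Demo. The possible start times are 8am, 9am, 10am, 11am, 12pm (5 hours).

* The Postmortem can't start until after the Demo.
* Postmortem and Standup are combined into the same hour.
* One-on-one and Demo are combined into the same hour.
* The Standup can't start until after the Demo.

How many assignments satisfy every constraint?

10

Splitting on One-on-one: it can be 8am (4), 9am (3), 10am (2), 11am (1). Listing each branch's schedules as (Postmortem, Standup, Demo):
One-on-one=8am: (9am,9am,8am) (10am,10am,8am) (11am,11am,8am) (12pm,12pm,8am) — 4.
One-on-one=9am: (10am,10am,9am) (11am,11am,9am) (12pm,12pm,9am) — 3.
One-on-one=10am: (11am,11am,10am) (12pm,12pm,10am) — 2.
One-on-one=11am: (12pm,12pm,11am) — 1.
Summing: 4 + 3 + 2 + 1 = 10.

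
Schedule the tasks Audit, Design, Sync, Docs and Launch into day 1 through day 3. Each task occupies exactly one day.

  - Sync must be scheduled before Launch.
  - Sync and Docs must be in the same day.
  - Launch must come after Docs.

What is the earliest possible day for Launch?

Precedence pushes Launch to at least day 2.
Launch at day 2 is achievable: Design=day 1; Audit=day 1; Docs=day 1; Sync=day 1; Launch=day 2.

day 2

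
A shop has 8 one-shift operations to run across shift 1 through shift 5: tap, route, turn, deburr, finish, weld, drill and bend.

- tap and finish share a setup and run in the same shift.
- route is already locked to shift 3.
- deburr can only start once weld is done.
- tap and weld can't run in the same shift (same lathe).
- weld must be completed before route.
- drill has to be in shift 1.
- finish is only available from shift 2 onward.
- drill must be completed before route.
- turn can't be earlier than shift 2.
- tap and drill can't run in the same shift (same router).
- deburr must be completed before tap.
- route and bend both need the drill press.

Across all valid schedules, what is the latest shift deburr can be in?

Precedence pushes deburr to at least shift 2; downstream work caps deburr at shift 4.
deburr at shift 4 is achievable: drill in shift 1, finish in shift 5, tap in shift 5, route in shift 3, bend in shift 1, weld in shift 1, deburr in shift 4, turn in shift 2.

shift 4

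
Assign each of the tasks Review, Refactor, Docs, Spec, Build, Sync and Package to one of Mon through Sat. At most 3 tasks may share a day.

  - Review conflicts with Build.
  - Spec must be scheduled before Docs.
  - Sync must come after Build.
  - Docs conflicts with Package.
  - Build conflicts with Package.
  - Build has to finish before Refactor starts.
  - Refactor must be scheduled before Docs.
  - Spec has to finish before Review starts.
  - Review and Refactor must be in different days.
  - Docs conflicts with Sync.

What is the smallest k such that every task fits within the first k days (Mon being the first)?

3 days

The precedence chain requires at least 3 distinct days.
With at most 3 per day and 7 tasks, at least 3 days are needed.
3 works (last occupied day: Wed): for example Spec -> Mon; Build -> Mon; Docs -> Wed; Review -> Wed; Refactor -> Tue; Package -> Tue; Sync -> Tue.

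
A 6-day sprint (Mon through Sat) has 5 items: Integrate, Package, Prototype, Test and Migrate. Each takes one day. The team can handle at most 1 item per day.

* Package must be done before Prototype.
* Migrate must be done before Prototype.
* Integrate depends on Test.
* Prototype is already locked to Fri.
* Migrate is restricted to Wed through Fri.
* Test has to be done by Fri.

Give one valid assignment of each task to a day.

Prototype in Fri; Package in Thu; Integrate in Tue; Test in Mon; Migrate in Wed

Checking: Package(Thu) before Prototype(Fri); Migrate(Wed) before Prototype(Fri); Test(Mon) before Integrate(Tue); Test=Mon in [Mon,Fri]; Migrate=Wed in [Wed,Fri]; Prototype=Fri in [Fri,Fri]; max 1 per day (cap 1).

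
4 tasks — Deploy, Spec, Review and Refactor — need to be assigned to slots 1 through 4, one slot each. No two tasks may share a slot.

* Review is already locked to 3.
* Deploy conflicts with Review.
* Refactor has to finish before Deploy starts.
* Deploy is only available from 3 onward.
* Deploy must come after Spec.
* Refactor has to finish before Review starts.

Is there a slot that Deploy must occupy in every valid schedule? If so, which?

4

Deploy's window is 3–4.
Review is fixed at 3, and Deploy can't share a slot with Review.
So Deploy must be 4.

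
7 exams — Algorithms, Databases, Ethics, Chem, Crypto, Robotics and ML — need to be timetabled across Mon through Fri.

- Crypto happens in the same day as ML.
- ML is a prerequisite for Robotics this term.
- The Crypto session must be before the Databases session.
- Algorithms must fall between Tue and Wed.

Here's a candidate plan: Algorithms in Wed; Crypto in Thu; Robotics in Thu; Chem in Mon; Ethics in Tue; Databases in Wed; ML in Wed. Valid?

Crypto happens in the same day as ML — violated.
Algorithms must fall between Tue and Wed — holds.
ML is a prerequisite for Robotics this term — holds.
The Crypto session must be before the Databases session — violated.

Invalid. The Crypto session must be before the Databases session.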